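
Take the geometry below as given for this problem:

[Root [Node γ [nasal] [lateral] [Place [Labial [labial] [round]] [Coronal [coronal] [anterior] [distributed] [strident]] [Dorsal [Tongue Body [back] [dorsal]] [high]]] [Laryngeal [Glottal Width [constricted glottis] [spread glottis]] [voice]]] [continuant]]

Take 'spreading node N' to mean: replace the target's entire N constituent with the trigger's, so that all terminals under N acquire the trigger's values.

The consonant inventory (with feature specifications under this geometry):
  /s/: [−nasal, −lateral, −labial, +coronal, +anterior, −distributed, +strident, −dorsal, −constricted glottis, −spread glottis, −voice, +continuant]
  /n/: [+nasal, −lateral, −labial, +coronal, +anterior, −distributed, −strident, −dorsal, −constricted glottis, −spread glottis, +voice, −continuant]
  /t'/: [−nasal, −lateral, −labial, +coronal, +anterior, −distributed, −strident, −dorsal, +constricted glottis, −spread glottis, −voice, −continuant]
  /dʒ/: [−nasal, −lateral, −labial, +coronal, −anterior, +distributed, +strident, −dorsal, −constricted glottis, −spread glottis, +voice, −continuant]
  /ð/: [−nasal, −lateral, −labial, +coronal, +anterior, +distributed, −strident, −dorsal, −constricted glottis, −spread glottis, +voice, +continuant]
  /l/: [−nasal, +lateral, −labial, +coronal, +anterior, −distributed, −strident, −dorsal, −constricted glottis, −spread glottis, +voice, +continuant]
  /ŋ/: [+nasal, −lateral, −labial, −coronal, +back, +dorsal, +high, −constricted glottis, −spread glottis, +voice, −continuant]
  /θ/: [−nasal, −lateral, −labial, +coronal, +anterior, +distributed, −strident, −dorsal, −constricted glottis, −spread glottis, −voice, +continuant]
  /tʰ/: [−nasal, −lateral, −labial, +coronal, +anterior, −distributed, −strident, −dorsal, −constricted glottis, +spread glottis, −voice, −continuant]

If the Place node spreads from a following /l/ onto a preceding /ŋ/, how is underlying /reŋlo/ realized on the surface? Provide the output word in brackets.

Place immediately or transitively dominates [labial], [round], [coronal], [anterior], [distributed], [strident], [back], [dorsal], [high].
Spreading Place from /l/ onto /ŋ/ replaces those values with /l/'s: [−labial], [+coronal], [+anterior], [−distributed], [−strident], [−dorsal]. Features outside Place ([nasal], [lateral], [constricted glottis], …) stay as in /ŋ/.
The resulting bundle matches /n/ in the inventory; substituting it for /ŋ/ gives [renlo].

[renlo]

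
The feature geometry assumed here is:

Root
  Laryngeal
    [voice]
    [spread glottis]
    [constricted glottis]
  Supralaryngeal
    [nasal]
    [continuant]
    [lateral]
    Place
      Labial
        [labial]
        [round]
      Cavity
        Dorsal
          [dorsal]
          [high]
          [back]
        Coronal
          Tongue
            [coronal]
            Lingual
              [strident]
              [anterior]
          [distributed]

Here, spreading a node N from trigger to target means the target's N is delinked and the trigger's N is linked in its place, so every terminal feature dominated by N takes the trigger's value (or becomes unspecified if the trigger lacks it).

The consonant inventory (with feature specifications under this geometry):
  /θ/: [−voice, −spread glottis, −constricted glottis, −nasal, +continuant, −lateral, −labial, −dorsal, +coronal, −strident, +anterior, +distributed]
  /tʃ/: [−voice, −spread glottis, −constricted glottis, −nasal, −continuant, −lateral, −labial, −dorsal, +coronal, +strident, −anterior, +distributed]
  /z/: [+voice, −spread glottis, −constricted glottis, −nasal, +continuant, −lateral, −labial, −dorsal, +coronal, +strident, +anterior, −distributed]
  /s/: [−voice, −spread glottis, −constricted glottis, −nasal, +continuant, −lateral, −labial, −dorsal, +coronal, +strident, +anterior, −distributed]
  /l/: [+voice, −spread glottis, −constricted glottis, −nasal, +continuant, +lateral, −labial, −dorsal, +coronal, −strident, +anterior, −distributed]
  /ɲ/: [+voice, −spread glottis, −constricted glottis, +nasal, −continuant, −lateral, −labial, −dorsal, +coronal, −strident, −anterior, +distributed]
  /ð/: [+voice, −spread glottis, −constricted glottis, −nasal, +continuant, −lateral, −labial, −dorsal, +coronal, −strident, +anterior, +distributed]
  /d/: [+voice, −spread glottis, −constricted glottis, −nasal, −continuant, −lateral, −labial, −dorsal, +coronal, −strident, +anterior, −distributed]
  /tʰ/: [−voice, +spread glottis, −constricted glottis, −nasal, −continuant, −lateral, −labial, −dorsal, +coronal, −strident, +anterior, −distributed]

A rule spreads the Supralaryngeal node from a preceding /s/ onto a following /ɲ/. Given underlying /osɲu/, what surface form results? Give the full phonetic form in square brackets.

[oszu]

Supralaryngeal immediately or transitively dominates [nasal], [continuant], [lateral], [labial], [round], [dorsal], [high], [back], [coronal], [strident], [anterior], [distributed].
The target acquires /s/'s values for everything under Supralaryngeal — [−nasal], [+continuant], [−lateral], [−labial], [−dorsal], [+coronal], [+strident], [+anterior], [−distributed] — while keeping its own [voice], [spread glottis], [constricted glottis].
The resulting bundle matches /z/ in the inventory; substituting it for /ɲ/ gives [oszu].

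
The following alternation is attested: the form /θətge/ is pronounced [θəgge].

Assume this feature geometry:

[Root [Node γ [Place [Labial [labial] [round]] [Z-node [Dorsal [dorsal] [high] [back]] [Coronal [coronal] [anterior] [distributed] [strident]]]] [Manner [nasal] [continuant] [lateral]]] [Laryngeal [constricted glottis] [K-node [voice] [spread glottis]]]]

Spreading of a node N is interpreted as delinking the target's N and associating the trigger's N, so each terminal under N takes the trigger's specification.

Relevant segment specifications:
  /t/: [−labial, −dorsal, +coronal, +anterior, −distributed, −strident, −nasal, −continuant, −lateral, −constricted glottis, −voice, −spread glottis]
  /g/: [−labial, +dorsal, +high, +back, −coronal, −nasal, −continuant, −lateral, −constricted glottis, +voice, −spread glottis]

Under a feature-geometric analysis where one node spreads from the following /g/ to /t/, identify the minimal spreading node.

Comparing /t/ with its surface form [g], the features that change are [voice], [coronal], [anterior], [distributed], [strident], [dorsal], [high], [back].
The smallest constituent containing every changed terminal is Root — each of its daughters lacks at least one of the affected features.
Spreading Root from /g/ overwrites each of those terminals with /g/'s values, yielding exactly [g].

Root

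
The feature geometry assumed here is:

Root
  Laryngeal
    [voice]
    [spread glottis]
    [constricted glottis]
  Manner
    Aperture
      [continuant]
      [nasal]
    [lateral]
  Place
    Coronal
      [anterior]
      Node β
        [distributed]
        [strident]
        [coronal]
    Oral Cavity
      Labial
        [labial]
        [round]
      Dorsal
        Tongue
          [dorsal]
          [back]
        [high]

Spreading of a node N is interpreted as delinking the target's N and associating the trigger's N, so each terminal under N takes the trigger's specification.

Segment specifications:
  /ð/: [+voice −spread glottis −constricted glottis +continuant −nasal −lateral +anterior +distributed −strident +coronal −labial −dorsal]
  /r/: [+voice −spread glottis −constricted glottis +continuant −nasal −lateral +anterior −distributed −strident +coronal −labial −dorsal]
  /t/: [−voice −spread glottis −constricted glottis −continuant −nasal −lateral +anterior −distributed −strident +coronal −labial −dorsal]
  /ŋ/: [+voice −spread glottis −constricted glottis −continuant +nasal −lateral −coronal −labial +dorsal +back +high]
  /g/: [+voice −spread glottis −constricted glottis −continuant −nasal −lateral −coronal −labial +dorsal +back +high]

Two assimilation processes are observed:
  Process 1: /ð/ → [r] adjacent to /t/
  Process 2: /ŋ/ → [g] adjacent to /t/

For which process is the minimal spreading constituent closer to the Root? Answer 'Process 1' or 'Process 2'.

In Process 1, [distributed] changes, so the minimal spreading node is [distributed] at depth 4.
In Process 2, [nasal] changes, so the minimal spreading node is [nasal] at depth 3.
Depth 3 < depth 4; Process 2 involves the structurally higher constituent [nasal].

Process 2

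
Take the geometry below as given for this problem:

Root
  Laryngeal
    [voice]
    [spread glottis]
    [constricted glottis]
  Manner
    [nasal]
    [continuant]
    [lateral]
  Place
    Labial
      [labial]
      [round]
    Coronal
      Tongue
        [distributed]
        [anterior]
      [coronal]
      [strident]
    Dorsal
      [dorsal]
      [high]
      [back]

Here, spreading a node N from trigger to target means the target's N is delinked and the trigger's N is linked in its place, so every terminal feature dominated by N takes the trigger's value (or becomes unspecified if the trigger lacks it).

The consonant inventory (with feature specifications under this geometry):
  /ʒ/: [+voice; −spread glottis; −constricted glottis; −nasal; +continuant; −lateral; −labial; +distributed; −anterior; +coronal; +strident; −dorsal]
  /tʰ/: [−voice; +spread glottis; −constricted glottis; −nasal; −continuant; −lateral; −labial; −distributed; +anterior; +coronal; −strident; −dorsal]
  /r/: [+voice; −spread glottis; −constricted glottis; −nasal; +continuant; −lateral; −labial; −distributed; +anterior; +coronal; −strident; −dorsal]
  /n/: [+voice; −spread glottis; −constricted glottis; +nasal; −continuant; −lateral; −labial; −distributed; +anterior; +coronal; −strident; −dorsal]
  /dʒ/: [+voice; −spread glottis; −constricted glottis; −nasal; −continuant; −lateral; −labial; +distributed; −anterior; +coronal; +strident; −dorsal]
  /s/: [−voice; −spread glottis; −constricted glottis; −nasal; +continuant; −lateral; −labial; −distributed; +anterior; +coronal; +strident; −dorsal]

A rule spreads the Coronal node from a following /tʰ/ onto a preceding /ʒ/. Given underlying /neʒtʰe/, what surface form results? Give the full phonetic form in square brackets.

[nertʰe]

The Coronal node dominates the terminals [distributed], [anterior], [coronal], [strident].
Spreading Coronal from /tʰ/ onto /ʒ/ replaces those values with /tʰ/'s: [−distributed], [+anterior], [+coronal], [−strident]. Features outside Coronal ([voice], [spread glottis], [constricted glottis], …) stay as in /ʒ/.
Among the inventory, only /r/ has exactly this specification, giving the surface form [nertʰe].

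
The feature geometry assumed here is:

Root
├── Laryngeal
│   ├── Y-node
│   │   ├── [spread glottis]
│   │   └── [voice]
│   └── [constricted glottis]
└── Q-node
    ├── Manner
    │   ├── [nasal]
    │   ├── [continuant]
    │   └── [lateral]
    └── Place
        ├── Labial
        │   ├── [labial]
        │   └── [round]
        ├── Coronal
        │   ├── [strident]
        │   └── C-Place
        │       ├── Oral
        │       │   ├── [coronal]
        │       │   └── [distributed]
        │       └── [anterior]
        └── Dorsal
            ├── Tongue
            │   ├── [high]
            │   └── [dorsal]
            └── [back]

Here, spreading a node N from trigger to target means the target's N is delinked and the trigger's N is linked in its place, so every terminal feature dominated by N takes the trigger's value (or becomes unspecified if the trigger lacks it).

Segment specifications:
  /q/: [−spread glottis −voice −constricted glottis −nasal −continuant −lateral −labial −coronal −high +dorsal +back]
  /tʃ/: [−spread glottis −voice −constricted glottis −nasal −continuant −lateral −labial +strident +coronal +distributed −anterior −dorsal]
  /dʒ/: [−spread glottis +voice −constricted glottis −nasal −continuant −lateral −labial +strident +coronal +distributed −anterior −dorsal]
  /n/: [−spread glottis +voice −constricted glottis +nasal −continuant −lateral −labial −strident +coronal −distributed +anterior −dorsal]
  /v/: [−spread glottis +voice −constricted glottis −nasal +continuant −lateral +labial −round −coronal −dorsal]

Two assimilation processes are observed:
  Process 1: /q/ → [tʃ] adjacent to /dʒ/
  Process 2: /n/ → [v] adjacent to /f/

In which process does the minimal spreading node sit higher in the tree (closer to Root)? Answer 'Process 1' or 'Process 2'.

Process 1 alters [coronal], [anterior], [distributed], [strident], [dorsal], [high], [back]; the lowest common ancestor is Place (depth 2 from Root).
Process 2: the features that change are [nasal], [continuant], [labial], [round], [coronal], [anterior], [distributed], [strident]; the minimal node is Q-node (depth 1).
Q-node is closer to Root than Place, so Process 2 spreads the higher node.

Process 2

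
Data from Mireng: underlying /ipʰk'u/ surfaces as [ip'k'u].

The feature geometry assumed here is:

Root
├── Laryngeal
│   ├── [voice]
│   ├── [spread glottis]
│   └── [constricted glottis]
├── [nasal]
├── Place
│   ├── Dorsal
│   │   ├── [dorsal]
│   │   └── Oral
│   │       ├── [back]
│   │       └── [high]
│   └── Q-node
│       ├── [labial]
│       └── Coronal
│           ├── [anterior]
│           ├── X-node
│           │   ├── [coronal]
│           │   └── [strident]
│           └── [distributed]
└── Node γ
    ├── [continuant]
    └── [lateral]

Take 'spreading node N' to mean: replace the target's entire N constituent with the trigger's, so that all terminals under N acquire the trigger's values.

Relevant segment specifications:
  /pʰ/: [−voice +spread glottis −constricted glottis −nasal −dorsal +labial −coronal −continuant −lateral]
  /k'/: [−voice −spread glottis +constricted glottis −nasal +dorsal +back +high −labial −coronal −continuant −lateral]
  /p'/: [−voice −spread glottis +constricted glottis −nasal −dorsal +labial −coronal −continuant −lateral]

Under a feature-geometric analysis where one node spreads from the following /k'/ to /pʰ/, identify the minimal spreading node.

The alternation /pʰ/ → [p'] changes [spread glottis], [constricted glottis] and nothing else.
Tracing each changed feature up the tree, the paths first meet at Laryngeal; any lower node misses at least one of them.
Spreading Laryngeal from /k'/ overwrites each of those terminals with /k'/'s values, yielding exactly [p'].
Had Root spread, [dorsal], [labial] would have taken /k'/'s values; they stay as in /pʰ/, confirming the spreading constituent is exactly Laryngeal.

Laryngeal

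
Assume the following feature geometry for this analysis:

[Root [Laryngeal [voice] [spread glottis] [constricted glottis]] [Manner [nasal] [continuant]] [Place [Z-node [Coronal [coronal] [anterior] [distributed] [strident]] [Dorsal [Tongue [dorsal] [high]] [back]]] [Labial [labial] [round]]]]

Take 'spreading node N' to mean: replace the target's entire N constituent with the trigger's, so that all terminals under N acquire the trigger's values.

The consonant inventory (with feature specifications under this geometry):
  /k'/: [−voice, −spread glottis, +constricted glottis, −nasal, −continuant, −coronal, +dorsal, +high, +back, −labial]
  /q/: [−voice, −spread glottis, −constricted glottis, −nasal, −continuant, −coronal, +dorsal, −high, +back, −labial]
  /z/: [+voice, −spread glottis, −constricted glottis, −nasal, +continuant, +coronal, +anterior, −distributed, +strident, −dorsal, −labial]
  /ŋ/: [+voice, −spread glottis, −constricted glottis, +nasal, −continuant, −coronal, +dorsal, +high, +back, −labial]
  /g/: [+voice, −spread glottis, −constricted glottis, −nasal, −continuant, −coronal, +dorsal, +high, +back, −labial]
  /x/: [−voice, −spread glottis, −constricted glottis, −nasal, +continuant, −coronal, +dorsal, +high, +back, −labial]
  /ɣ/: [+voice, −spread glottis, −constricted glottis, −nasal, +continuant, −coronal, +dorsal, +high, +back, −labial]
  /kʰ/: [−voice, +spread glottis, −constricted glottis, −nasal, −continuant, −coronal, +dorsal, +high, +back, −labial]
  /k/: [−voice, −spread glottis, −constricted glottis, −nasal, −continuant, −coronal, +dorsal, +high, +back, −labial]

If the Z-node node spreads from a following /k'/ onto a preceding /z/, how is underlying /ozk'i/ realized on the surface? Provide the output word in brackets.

Z-node immediately or transitively dominates [coronal], [anterior], [distributed], [strident], [dorsal], [high], [back].
The target acquires /k'/'s values for everything under Z-node — [−coronal], [+dorsal], [+high], [+back] — while keeping its own [voice], [spread glottis], [constricted glottis], ….
This feature bundle is that of [ɣ], so /ozk'i/ surfaces as [oɣk'i].

[oɣk'i]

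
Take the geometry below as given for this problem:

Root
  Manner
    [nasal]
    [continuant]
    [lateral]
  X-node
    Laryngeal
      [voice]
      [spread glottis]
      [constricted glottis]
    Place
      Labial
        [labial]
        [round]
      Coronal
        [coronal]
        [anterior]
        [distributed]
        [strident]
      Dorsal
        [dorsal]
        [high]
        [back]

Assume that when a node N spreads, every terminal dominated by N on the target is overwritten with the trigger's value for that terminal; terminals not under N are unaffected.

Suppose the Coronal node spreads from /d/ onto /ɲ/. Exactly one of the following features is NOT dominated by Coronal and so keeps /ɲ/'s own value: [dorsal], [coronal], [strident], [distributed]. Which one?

Under this geometry, Coronal contains [coronal], [anterior], [distributed], [strident].
Of the listed options, [distributed], [coronal], [strident] are among these and would be overwritten by spreading Coronal.
But [dorsal] is a dependent of Dorsal, outside Coronal; it is therefore untouched by the spreading.

[dorsal]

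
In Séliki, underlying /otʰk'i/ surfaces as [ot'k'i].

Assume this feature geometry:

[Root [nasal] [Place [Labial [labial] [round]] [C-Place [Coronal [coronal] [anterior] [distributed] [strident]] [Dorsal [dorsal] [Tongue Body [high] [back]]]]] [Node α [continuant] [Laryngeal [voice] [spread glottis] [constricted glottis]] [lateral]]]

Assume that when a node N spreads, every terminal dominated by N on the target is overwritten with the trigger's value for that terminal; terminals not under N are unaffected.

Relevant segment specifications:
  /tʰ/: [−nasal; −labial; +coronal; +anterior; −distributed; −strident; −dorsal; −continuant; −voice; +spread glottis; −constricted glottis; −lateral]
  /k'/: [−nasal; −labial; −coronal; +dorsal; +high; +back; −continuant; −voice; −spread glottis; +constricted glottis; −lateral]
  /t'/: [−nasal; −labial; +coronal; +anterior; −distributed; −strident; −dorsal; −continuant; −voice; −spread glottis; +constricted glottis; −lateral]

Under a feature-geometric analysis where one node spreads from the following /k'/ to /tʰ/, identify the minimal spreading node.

Feature comparison: [spread glottis], [constricted glottis] differ between /tʰ/ and [t']; the remaining terminals match.
These terminals are all dominated by Laryngeal, and no proper subconstituent of Laryngeal covers them all; Laryngeal is their lowest common ancestor.
Spreading Laryngeal from /k'/ overwrites each of those terminals with /k'/'s values, yielding exactly [t'].
[dorsal], [coronal] stay as in /tʰ/ although /k'/ differs there, so no node dominating them spread; among the remaining candidates Laryngeal is the lowest that derives the output.

Laryngeal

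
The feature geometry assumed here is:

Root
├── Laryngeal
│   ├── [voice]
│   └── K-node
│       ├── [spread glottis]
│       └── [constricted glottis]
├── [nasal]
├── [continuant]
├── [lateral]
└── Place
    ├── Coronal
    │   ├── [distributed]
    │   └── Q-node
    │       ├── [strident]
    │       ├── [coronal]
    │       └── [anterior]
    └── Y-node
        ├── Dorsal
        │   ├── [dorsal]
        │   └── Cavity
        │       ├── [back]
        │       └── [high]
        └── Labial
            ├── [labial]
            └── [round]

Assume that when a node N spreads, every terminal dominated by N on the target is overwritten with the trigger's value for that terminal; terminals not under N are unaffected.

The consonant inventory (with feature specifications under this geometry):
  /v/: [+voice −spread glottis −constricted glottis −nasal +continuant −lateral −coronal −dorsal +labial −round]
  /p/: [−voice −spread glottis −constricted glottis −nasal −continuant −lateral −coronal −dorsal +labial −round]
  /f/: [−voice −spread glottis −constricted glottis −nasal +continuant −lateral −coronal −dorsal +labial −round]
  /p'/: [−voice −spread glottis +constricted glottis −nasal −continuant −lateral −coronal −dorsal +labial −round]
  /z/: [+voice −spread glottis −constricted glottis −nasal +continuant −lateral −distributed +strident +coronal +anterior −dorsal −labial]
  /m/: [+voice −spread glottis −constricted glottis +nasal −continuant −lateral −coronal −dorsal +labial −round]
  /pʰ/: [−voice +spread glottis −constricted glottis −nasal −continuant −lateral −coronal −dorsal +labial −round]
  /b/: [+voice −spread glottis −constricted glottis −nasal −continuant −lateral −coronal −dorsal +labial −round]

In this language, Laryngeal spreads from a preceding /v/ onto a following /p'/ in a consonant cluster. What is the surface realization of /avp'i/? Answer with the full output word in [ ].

Terminals under Laryngeal in this geometry: [voice], [spread glottis], [constricted glottis].
Spreading Laryngeal from /v/ onto /p'/ replaces those values with /v/'s: [+voice], [−spread glottis], [−constricted glottis]. Features outside Laryngeal ([nasal], [continuant], [lateral], …) stay as in /p'/.
The resulting bundle matches /b/ in the inventory; substituting it for /p'/ gives [avbi].

[avbi]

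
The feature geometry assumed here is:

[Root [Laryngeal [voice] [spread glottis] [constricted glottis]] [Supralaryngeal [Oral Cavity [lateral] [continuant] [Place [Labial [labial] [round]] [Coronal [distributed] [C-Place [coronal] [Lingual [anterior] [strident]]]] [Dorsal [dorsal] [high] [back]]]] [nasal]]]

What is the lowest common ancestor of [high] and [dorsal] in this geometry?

[high] is immediately dominated by Dorsal.
[dorsal] is immediately dominated by Dorsal.
The lowest node appearing on every path is Dorsal; each proper daughter of Dorsal fails to dominate at least one of the listed features.

Dorsal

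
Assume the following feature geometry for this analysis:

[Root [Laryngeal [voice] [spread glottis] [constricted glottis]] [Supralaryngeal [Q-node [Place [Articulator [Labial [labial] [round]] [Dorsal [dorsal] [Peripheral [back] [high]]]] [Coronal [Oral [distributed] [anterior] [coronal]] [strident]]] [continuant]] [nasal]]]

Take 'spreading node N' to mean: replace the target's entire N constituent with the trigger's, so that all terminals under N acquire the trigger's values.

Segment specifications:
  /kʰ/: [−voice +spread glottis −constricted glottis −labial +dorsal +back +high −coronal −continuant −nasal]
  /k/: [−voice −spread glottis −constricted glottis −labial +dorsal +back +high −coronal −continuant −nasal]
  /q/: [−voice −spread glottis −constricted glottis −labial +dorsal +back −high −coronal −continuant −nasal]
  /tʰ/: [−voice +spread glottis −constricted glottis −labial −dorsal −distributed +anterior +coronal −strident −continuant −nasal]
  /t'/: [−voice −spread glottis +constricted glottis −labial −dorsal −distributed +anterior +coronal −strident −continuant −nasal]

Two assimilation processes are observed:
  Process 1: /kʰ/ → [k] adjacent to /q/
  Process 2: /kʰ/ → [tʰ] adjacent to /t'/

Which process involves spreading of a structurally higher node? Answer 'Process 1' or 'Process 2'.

Process 1

Process 1 alters [spread glottis]; the lowest dominating node is [spread glottis] (depth 2 from Root).
Process 2: the features that change are [coronal], [anterior], [distributed], [strident], [dorsal], [high], [back]; the minimal node is Place (depth 3).
Depth 2 < depth 3; Process 1 involves the structurally higher constituent [spread glottis].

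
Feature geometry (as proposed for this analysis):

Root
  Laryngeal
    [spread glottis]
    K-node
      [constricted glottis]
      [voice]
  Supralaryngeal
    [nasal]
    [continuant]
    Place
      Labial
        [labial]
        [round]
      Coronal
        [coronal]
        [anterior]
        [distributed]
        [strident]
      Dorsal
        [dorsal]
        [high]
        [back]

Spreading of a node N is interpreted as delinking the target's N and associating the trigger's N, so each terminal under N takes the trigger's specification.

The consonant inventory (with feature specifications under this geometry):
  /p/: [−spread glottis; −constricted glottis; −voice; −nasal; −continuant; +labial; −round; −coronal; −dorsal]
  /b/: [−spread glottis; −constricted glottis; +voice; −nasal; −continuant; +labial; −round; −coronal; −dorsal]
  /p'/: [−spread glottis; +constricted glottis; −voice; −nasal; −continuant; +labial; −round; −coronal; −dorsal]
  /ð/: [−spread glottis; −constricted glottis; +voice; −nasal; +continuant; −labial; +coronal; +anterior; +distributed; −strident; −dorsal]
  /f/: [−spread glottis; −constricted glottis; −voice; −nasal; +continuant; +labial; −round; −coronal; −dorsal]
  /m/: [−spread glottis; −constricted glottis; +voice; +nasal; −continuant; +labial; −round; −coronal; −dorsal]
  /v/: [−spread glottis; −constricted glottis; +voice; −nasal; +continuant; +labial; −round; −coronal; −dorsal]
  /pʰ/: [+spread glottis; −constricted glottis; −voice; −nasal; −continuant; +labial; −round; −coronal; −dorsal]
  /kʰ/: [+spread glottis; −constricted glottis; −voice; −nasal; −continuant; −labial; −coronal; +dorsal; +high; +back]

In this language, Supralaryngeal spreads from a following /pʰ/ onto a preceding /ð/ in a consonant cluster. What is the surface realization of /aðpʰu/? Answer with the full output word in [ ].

[abpʰu]

The Supralaryngeal node dominates the terminals [nasal], [continuant], [labial], [round], [coronal], [anterior], [distributed], [strident], [dorsal], [high], [back].
Spreading Supralaryngeal from /pʰ/ onto /ð/ replaces those values with /pʰ/'s: [−nasal], [−continuant], [+labial], [−round], [−coronal], [−dorsal]. Features outside Supralaryngeal ([spread glottis], [constricted glottis], [voice]) stay as in /ð/.
This feature bundle is that of [b], so /aðpʰu/ surfaces as [abpʰu].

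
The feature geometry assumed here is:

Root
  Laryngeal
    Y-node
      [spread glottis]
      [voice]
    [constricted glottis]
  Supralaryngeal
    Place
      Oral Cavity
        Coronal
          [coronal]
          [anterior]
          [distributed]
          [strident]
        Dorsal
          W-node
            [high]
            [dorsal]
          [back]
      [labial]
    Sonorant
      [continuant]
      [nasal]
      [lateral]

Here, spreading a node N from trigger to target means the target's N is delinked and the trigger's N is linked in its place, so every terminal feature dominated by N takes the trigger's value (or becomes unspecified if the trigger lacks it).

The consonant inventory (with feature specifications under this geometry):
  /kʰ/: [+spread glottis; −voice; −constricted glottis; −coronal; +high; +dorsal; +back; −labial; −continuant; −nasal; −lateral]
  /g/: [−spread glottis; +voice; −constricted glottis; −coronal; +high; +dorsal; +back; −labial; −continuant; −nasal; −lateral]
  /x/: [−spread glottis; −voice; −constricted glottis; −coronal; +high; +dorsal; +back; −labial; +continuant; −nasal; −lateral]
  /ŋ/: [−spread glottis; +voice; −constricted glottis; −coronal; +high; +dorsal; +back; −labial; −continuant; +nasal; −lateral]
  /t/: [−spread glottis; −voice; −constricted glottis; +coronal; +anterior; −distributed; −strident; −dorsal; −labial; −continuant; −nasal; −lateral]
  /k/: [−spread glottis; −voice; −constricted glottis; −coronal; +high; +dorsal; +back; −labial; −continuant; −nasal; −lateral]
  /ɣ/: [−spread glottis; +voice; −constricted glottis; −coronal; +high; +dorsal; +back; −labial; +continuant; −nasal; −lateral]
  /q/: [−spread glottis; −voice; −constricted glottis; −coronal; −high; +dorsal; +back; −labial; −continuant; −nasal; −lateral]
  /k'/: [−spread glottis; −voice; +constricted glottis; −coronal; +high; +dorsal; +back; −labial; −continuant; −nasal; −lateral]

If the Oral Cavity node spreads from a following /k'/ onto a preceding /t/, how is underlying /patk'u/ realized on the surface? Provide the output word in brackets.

[pakk'u]

The Oral Cavity node dominates the terminals [coronal], [anterior], [distributed], [strident], [high], [dorsal], [back].
Spreading Oral Cavity from /k'/ onto /t/ replaces those values with /k'/'s: [−coronal], [+high], [+dorsal], [+back]. Features outside Oral Cavity ([spread glottis], [voice], [constricted glottis], …) stay as in /t/.
Among the inventory, only /k/ has exactly this specification, giving the surface form [pakk'u].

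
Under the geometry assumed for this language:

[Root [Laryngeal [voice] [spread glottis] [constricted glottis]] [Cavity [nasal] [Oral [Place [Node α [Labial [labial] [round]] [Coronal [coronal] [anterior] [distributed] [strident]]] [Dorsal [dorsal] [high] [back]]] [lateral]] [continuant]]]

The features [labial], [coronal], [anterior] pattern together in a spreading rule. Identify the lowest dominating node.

[labial]: Root / Cavity / Oral / Place / Node α / Labial / [labial].
[coronal]: Root / Cavity / Oral / Place / Node α / Coronal / [coronal].
[anterior]: Root / Cavity / Oral / Place / Node α / Coronal / [anterior].
The listed terminals split across distinct daughters of Node α, so Node α itself is the smallest node containing them all.

Node α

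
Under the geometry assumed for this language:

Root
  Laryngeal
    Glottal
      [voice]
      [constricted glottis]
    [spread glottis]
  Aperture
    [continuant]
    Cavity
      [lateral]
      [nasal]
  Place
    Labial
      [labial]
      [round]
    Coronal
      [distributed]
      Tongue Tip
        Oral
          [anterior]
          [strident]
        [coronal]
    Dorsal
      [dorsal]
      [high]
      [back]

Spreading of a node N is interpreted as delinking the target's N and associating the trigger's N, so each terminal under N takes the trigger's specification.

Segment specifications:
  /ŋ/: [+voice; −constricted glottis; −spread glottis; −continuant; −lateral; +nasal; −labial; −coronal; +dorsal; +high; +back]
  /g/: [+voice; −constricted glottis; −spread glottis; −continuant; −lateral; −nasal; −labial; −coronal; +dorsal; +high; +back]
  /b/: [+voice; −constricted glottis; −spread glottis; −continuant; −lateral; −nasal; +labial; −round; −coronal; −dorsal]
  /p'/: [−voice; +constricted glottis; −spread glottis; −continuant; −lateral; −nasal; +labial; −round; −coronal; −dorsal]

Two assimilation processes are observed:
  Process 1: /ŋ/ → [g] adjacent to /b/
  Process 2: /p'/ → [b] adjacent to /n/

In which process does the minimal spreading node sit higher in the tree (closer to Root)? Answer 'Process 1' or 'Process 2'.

Process 2

Process 1 alters [nasal]; the lowest dominating node is [nasal] (depth 3 from Root).
In Process 2, [voice], [constricted glottis] change, so the minimal spreading node is Glottal at depth 2.
Glottal is closer to Root than [nasal], so Process 2 spreads the higher node.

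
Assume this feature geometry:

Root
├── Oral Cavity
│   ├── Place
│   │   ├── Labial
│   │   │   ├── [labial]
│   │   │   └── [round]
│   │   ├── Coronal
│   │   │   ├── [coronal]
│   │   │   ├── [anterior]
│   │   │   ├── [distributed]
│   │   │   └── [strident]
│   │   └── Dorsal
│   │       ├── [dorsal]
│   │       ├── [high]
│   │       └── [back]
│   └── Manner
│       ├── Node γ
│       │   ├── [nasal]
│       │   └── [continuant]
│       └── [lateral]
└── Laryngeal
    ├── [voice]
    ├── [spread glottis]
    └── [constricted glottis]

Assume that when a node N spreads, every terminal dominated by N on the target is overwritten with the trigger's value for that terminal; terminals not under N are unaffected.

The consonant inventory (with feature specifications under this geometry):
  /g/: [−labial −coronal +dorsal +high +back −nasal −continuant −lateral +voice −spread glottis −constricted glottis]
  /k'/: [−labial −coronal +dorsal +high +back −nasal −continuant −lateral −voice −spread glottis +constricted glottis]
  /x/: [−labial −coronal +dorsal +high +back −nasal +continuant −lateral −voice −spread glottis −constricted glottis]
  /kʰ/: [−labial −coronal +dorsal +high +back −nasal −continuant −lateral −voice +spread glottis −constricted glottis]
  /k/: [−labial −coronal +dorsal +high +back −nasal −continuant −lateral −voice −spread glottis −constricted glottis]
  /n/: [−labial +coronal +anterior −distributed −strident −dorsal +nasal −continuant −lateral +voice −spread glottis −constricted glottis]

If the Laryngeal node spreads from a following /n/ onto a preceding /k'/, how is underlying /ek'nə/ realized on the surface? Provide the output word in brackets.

Terminals under Laryngeal in this geometry: [voice], [spread glottis], [constricted glottis].
The target acquires /n/'s values for everything under Laryngeal — [+voice], [−spread glottis], [−constricted glottis] — while keeping its own [labial], [coronal], [dorsal], ….
Among the inventory, only /g/ has exactly this specification, giving the surface form [egnə].

[egnə]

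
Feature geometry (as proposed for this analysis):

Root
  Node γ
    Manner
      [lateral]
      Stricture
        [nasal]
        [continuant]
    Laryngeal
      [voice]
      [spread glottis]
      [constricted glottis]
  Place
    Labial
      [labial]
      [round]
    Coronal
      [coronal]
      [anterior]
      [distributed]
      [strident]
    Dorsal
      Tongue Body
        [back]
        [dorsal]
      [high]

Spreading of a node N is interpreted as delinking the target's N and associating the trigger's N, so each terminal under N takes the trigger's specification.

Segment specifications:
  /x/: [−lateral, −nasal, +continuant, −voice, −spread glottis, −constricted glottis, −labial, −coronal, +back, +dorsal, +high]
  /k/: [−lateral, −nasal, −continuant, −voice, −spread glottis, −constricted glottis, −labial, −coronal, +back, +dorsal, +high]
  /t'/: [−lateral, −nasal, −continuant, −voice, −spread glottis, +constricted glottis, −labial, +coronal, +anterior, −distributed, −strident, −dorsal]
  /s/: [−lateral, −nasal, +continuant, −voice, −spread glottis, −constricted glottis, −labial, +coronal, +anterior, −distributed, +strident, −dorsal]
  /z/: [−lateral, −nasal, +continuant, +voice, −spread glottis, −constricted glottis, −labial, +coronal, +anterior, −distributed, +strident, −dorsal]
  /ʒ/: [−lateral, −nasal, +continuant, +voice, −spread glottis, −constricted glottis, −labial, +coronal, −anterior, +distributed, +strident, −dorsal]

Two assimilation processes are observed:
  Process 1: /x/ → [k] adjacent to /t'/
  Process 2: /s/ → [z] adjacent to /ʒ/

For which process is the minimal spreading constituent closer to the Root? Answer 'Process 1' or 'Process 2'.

In Process 1, [continuant] changes, so the minimal spreading node is [continuant] at depth 4.
In Process 2, [voice] changes, so the minimal spreading node is [voice] at depth 3.
Depth 3 < depth 4; Process 2 involves the structurally higher constituent [voice].

Process 2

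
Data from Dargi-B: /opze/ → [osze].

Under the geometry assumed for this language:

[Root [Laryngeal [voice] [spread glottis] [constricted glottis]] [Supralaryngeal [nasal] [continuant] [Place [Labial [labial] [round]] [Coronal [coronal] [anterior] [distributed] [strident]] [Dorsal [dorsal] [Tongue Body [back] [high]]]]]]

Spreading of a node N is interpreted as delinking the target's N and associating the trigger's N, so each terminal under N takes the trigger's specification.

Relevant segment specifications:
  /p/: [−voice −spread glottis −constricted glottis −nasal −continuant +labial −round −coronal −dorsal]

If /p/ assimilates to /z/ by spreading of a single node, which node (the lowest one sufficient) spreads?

Supralaryngeal

Comparing /p/ with its surface form [s], the features that change are [continuant], [labial], [round], [coronal], [anterior], [distributed], [strident].
Tracing each changed feature up the tree, the paths first meet at Supralaryngeal; any lower node misses at least one of them.
Spreading Supralaryngeal from /z/ overwrites each of those terminals with /z/'s values, yielding exactly [s].
[voice] — on which /z/ differs from /p/ — is unchanged, so Root cannot have spread; the constituent is no larger than Supralaryngeal.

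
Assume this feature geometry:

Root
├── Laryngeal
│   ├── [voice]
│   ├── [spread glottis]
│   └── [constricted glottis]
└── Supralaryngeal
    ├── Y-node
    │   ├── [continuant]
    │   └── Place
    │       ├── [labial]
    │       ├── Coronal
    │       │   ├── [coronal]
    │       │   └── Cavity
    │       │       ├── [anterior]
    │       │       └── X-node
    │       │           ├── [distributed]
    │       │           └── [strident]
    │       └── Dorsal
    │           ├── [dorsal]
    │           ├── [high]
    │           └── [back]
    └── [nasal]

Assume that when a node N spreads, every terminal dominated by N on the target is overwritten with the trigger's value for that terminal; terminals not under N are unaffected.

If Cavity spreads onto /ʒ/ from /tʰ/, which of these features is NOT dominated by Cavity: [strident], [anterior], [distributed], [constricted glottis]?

Cavity dominates exactly [anterior], [distributed], [strident].
Spreading Cavity replaces [distributed], [strident], [anterior] with the trigger's values, since each sits inside the Cavity constituent.
[constricted glottis] is not within the Cavity subtree (it hangs from Laryngeal), so /ʒ/'s [constricted glottis] value survives.

[constricted glottis]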